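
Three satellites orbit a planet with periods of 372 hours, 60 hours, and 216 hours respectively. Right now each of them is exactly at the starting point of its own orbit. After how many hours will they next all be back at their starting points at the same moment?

The first simultaneous occurrence is after LCM of the individual periods.
372 = 2^2 × 3 × 31
60 = 2^2 × 3 × 5
216 = 2^3 × 3^3
LCM(372, 60, 216) = 2^3 × 3^3 × 5 × 31 = 33480.

33480 hours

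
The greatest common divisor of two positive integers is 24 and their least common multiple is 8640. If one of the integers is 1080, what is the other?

For two integers, gcd × lcm = product, so the other is (24 × 8640) / 1080 = 207360 / 1080 = 192.

192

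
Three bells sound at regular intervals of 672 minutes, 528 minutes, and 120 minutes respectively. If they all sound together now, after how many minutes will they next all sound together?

36960 minutes

We need the least common multiple of the intervals.
672 = 2^5 × 3 × 7
528 = 2^4 × 3 × 11
120 = 2^3 × 3 × 5
LCM(672, 528, 120) = 2^5 × 3 × 5 × 7 × 11 = 36960.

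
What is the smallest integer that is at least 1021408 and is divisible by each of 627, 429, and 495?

1100385

The integer must be a common multiple of 627, 429, and 495, so a multiple of their LCM.
627 = 3 × 11 × 19
429 = 3 × 11 × 13
495 = 3^2 × 5 × 11
LCM(627, 429, 495) = 3^2 × 5 × 11 × 13 × 19 = 122265.
Smallest multiple of 122265 that is ≥ 1021408: ⌈1021408/122265⌉ × 122265 = 9 × 122265 = 1100385.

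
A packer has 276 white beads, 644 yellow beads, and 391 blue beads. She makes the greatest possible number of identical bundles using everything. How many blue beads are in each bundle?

17

Number of bundles = gcd(276, 644, 391).
276 = 2^2 × 3 × 23
644 = 2^2 × 7 × 23
391 = 17 × 23
gcd(276, 644, 391) = 23.
blue beads per bundle = 391 / 23 = 17.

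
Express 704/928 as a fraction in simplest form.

704 = 2^6 × 11
928 = 2^5 × 29
gcd(704, 928) = 2^5 = 32.
Divide numerator and denominator by 32: 704/928 = 22/29.

22/29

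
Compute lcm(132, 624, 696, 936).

132 = 2^2 × 3 × 11
624 = 2^4 × 3 × 13
696 = 2^3 × 3 × 29
936 = 2^3 × 3^2 × 13
LCM(132, 624, 696, 936) = 2^4 × 3^2 × 11 × 13 × 29 = 597168.

597168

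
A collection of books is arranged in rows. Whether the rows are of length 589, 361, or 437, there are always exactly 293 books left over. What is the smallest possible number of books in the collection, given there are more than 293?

257686

N − 293 must be a common multiple of 589, 361, and 437.
589 = 19 × 31
361 = 19^2
437 = 19 × 23
LCM(589, 361, 437) = 19^2 × 23 × 31 = 257393.
Smallest N > 293 is LCM + 293 = 257393 + 293 = 257686.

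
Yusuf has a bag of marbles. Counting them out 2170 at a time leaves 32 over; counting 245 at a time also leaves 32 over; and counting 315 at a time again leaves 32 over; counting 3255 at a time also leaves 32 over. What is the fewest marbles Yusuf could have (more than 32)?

136742

N − 32 must be a common multiple of 2170, 245, 315, and 3255.
2170 = 2 × 5 × 7 × 31
245 = 5 × 7^2
315 = 3^2 × 5 × 7
3255 = 3 × 5 × 7 × 31
LCM(2170, 245, 315, 3255) = 2 × 3^2 × 5 × 7^2 × 31 = 136710.
Smallest N > 32 is LCM + 32 = 136710 + 32 = 136742.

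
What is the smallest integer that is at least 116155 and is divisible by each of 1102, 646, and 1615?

187340

The integer must be a common multiple of 1102, 646, and 1615, so a multiple of their LCM.
1102 = 2 × 19 × 29
646 = 2 × 17 × 19
1615 = 5 × 17 × 19
LCM(1102, 646, 1615) = 2 × 5 × 17 × 19 × 29 = 93670.
Smallest multiple of 93670 that is ≥ 116155: ⌈116155/93670⌉ × 93670 = 2 × 93670 = 187340.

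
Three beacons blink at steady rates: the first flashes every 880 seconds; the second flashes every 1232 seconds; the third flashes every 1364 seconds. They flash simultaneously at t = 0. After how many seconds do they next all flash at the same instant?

We need the least common multiple of the intervals.
880 = 2^4 × 5 × 11
1232 = 2^4 × 7 × 11
1364 = 2^2 × 11 × 31
LCM(880, 1232, 1364) = 2^4 × 5 × 7 × 11 × 31 = 190960.

190960 seconds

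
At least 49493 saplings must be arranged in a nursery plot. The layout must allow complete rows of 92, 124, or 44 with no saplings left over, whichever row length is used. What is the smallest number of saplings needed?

62744

The number of saplings must be a common multiple of 92, 124, and 44, so a multiple of their LCM.
92 = 2^2 × 23
124 = 2^2 × 31
44 = 2^2 × 11
LCM(92, 124, 44) = 2^2 × 11 × 23 × 31 = 31372.
Smallest multiple of 31372 that is ≥ 49493: ⌈49493/31372⌉ × 31372 = 2 × 31372 = 62744.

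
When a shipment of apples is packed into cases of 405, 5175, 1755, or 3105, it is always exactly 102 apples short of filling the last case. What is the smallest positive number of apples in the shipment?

605373

Being 102 short of a full case of size k means N ≡ −102 (mod k), i.e. N + 102 is a multiple of each size.
405 = 3^4 × 5
5175 = 3^2 × 5^2 × 23
1755 = 3^3 × 5 × 13
3105 = 3^3 × 5 × 23
LCM(405, 5175, 1755, 3105) = 3^4 × 5^2 × 13 × 23 = 605475.
Smallest positive N is 605475 − 102 = 605373.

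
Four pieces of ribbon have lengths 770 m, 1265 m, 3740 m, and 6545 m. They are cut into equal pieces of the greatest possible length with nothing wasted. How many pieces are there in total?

224

Piece length = gcd(770, 1265, 3740, 6545).
770 = 2 × 5 × 7 × 11
1265 = 5 × 11 × 23
3740 = 2^2 × 5 × 11 × 17
6545 = 5 × 7 × 11 × 17
gcd(770, 1265, 3740, 6545) = 5 × 11 = 55.
Total pieces = 770/55 + 1265/55 + 3740/55 + 6545/55 = 14 + 23 + 68 + 119 = 224.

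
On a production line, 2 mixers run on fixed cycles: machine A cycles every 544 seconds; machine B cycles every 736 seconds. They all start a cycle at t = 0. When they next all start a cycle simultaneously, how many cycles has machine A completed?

The first common completion time is the LCM of the periods.
544 = 2^5 × 17
736 = 2^5 × 23
LCM(544, 736) = 2^5 × 17 × 23 = 12512.
Cycles for period 544: 12512 / 544 = 23.

23 cycles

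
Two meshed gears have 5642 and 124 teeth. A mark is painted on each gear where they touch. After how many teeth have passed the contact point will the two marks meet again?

They coincide at every common multiple of the periods; the first is the LCM.
5642 = 2 × 7 × 13 × 31
124 = 2^2 × 31
LCM(5642, 124) = 2^2 × 7 × 13 × 31 = 11284.

11284 teeth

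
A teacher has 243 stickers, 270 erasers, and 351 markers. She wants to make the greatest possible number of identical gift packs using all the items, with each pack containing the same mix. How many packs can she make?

The pack count must divide each quantity, so the greatest is gcd(243, 270, 351).
243 = 3^5
270 = 2 × 3^3 × 5
351 = 3^3 × 13
gcd(243, 270, 351) = 3^3 = 27.

27 packs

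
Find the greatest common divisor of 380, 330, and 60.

380 = 2^2 × 5 × 19
330 = 2 × 3 × 5 × 11
60 = 2^2 × 3 × 5
gcd(380, 330, 60) = 2 × 5 = 10.

10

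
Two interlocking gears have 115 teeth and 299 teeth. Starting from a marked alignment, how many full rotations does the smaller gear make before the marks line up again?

All finish a whole number of cycles simultaneously at t = LCM of the periods.
115 = 5 × 23
299 = 13 × 23
LCM(115, 299) = 5 × 13 × 23 = 1495.
Rotations for period 115: 1495 / 115 = 13.

13 rotations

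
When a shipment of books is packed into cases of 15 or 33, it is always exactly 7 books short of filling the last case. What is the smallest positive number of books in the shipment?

158

Being 7 short of a full case of size k means N ≡ −7 (mod k), i.e. N + 7 is a multiple of each size.
15 = 3 × 5
33 = 3 × 11
LCM(15, 33) = 3 × 5 × 11 = 165.
Smallest positive N is 165 − 7 = 158.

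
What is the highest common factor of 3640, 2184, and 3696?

3640 = 2^3 × 5 × 7 × 13
2184 = 2^3 × 3 × 7 × 13
3696 = 2^4 × 3 × 7 × 11
gcd(3640, 2184, 3696) = 2^3 × 7 = 56.

56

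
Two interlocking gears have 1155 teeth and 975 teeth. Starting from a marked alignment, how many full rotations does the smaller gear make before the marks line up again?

The first common completion time is the LCM of the periods.
1155 = 3 × 5 × 7 × 11
975 = 3 × 5^2 × 13
LCM(1155, 975) = 3 × 5^2 × 7 × 11 × 13 = 75075.
Rotations for period 975: 75075 / 975 = 77.

77 rotations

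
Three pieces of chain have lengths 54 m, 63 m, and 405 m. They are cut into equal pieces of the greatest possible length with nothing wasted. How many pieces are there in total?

58

Piece length = gcd(54, 63, 405).
54 = 2 × 3^3
63 = 3^2 × 7
405 = 3^4 × 5
gcd(54, 63, 405) = 3^2 = 9.
Total pieces = 54/9 + 63/9 + 405/9 = 6 + 7 + 45 = 58.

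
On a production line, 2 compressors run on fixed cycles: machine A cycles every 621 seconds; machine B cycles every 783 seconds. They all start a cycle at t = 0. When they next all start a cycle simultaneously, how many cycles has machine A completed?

The first common completion time is the LCM of the periods.
621 = 3^3 × 23
783 = 3^3 × 29
LCM(621, 783) = 3^3 × 23 × 29 = 18009.
Cycles for period 621: 18009 / 621 = 29.

29 cycles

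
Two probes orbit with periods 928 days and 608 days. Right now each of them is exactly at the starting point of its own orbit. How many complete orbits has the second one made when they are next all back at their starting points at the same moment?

All finish a whole number of cycles simultaneously at t = LCM of the periods.
928 = 2^5 × 29
608 = 2^5 × 19
LCM(928, 608) = 2^5 × 19 × 29 = 17632.
Orbits for period 608: 17632 / 608 = 29.

29 orbits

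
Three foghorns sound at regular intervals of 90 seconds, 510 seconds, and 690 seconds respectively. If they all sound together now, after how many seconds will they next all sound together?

35190 seconds

The first simultaneous occurrence is after LCM of the individual periods.
90 = 2 × 3^2 × 5
510 = 2 × 3 × 5 × 17
690 = 2 × 3 × 5 × 23
LCM(90, 510, 690) = 2 × 3^2 × 5 × 17 × 23 = 35190.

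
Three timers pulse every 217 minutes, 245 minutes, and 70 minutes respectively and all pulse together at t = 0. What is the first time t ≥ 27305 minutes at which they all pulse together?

30380 minutes

Joint pulses occur at multiples of LCM(217, 245, 70).
217 = 7 × 31
245 = 5 × 7^2
70 = 2 × 5 × 7
LCM(217, 245, 70) = 2 × 5 × 7^2 × 31 = 15190.
Smallest multiple of 15190 that is ≥ 27305: ⌈27305/15190⌉ × 15190 = 2 × 15190 = 30380.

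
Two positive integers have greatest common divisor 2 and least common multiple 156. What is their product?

312

For any two positive integers, gcd × lcm = product = 2 × 156 = 312.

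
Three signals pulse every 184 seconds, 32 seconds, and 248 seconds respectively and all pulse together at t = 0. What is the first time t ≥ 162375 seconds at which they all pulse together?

182528 seconds

Joint pulses occur at multiples of LCM(184, 32, 248).
184 = 2^3 × 23
32 = 2^5
248 = 2^3 × 31
LCM(184, 32, 248) = 2^5 × 23 × 31 = 22816.
Smallest multiple of 22816 that is ≥ 162375: ⌈162375/22816⌉ × 22816 = 8 × 22816 = 182528.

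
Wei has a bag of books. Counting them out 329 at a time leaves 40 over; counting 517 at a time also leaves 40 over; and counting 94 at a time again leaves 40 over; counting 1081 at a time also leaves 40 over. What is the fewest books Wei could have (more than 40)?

166514

N − 40 must be a common multiple of 329, 517, 94, and 1081.
329 = 7 × 47
517 = 11 × 47
94 = 2 × 47
1081 = 23 × 47
LCM(329, 517, 94, 1081) = 2 × 7 × 11 × 23 × 47 = 166474.
Smallest N > 40 is LCM + 40 = 166474 + 40 = 166514.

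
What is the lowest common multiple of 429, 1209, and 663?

429 = 3 × 11 × 13
1209 = 3 × 13 × 31
663 = 3 × 13 × 17
LCM(429, 1209, 663) = 3 × 11 × 13 × 17 × 31 = 226083.

226083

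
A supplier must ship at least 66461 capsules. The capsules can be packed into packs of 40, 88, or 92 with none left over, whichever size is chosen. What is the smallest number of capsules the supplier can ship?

The number of capsules must be a common multiple of 40, 88, and 92, so a multiple of their LCM.
40 = 2^3 × 5
88 = 2^3 × 11
92 = 2^2 × 23
LCM(40, 88, 92) = 2^3 × 5 × 11 × 23 = 10120.
Smallest multiple of 10120 that is ≥ 66461: ⌈66461/10120⌉ × 10120 = 7 × 10120 = 70840.

70840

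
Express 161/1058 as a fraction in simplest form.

7/46

161 = 7 × 23
1058 = 2 × 23^2
gcd(161, 1058) = 23.
Divide numerator and denominator by 23: 161/1058 = 7/46.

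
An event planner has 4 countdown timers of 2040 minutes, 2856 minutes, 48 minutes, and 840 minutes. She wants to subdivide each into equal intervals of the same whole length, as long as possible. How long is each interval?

The interval must divide each timer length; the longest such is the gcd.
2040 = 2^3 × 3 × 5 × 17
2856 = 2^3 × 3 × 7 × 17
48 = 2^4 × 3
840 = 2^3 × 3 × 5 × 7
gcd(2040, 2856, 48, 840) = 2^3 × 3 = 24.

24 minutes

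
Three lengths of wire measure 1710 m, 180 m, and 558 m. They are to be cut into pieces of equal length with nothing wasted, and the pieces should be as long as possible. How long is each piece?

The greatest length dividing all of 1710, 180, and 558 is their gcd.
1710 = 2 × 3^2 × 5 × 19
180 = 2^2 × 3^2 × 5
558 = 2 × 3^2 × 31
gcd(1710, 180, 558) = 2 × 3^2 = 18.

18 m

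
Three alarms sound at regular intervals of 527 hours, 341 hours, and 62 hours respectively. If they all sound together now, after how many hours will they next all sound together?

11594 hours

They coincide at every common multiple of the periods; the first is the LCM.
527 = 17 × 31
341 = 11 × 31
62 = 2 × 31
LCM(527, 341, 62) = 2 × 11 × 17 × 31 = 11594.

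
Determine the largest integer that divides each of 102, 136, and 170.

102 = 2 × 3 × 17
136 = 2^3 × 17
170 = 2 × 5 × 17
gcd(102, 136, 170) = 2 × 17 = 34.

34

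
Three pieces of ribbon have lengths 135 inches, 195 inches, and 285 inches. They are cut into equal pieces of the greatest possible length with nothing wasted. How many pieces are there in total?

41

Piece length = gcd(135, 195, 285).
135 = 3^3 × 5
195 = 3 × 5 × 13
285 = 3 × 5 × 19
gcd(135, 195, 285) = 3 × 5 = 15.
Total pieces = 135/15 + 195/15 + 285/15 = 9 + 13 + 19 = 41.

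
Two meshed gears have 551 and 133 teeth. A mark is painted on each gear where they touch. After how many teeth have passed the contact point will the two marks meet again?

The first simultaneous occurrence is after LCM of the individual periods.
551 = 19 × 29
133 = 7 × 19
LCM(551, 133) = 7 × 19 × 29 = 3857.

3857 teeth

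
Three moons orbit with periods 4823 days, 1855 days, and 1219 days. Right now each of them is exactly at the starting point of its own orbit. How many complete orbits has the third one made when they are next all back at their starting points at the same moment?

455 orbits

They are all back at their starting positions together after one LCM of the periods.
4823 = 7 × 13 × 53
1855 = 5 × 7 × 53
1219 = 23 × 53
LCM(4823, 1855, 1219) = 5 × 7 × 13 × 23 × 53 = 554645.
Orbits for period 1219: 554645 / 1219 = 455.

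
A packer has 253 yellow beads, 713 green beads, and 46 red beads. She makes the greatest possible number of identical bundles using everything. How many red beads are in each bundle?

Number of bundles = gcd(253, 713, 46).
253 = 11 × 23
713 = 23 × 31
46 = 2 × 23
gcd(253, 713, 46) = 23.
red beads per bundle = 46 / 23 = 2.

2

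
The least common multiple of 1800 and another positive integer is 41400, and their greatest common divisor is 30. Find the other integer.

gcd × lcm = product of the two integers, so the other integer is (30 × 41400) / 1800 = 690.

690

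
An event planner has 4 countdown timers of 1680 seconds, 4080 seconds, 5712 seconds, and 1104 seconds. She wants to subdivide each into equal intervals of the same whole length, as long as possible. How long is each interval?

48 seconds

The interval must divide each timer length; the longest such is the gcd.
1680 = 2^4 × 3 × 5 × 7
4080 = 2^4 × 3 × 5 × 17
5712 = 2^4 × 3 × 7 × 17
1104 = 2^4 × 3 × 23
gcd(1680, 4080, 5712, 1104) = 2^4 × 3 = 48.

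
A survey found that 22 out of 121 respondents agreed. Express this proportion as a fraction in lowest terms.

2/11

22 = 2 × 11
121 = 11^2
gcd(22, 121) = 11.
Divide numerator and denominator by 11: 22/121 = 2/11.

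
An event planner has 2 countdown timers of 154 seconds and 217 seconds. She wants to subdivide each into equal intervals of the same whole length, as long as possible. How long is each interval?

7 seconds

The interval must divide each timer length; the longest such is the gcd.
154 = 2 × 7 × 11
217 = 7 × 31
gcd(154, 217) = 7.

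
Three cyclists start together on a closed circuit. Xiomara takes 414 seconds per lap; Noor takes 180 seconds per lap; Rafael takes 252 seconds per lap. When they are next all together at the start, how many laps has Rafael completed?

115 laps

All finish a whole number of cycles simultaneously at t = LCM of the periods.
414 = 2 × 3^2 × 23
180 = 2^2 × 3^2 × 5
252 = 2^2 × 3^2 × 7
LCM(414, 180, 252) = 2^2 × 3^2 × 5 × 7 × 23 = 28980.
Laps for period 252: 28980 / 252 = 115.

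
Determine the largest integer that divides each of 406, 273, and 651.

7

406 = 2 × 7 × 29
273 = 3 × 7 × 13
651 = 3 × 7 × 31
gcd(406, 273, 651) = 7.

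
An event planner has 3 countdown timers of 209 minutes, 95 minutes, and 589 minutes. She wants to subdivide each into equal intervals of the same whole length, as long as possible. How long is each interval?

19 minutes

The interval must divide each timer length; the longest such is the gcd.
209 = 11 × 19
95 = 5 × 19
589 = 19 × 31
gcd(209, 95, 589) = 19.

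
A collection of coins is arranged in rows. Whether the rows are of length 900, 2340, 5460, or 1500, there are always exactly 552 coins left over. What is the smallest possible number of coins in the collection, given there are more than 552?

410052

N − 552 must be a common multiple of 900, 2340, 5460, and 1500.
900 = 2^2 × 3^2 × 5^2
2340 = 2^2 × 3^2 × 5 × 13
5460 = 2^2 × 3 × 5 × 7 × 13
1500 = 2^2 × 3 × 5^3
LCM(900, 2340, 5460, 1500) = 2^2 × 3^2 × 5^3 × 7 × 13 = 409500.
Smallest N > 552 is LCM + 552 = 409500 + 552 = 410052.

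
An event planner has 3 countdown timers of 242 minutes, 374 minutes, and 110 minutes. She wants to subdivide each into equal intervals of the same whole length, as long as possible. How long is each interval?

The interval must divide each timer length; the longest such is the gcd.
242 = 2 × 11^2
374 = 2 × 11 × 17
110 = 2 × 5 × 11
gcd(242, 374, 110) = 2 × 11 = 22.

22 minutes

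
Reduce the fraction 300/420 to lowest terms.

300 = 2^2 × 3 × 5^2
420 = 2^2 × 3 × 5 × 7
gcd(300, 420) = 2^2 × 3 × 5 = 60.
Divide numerator and denominator by 60: 300/420 = 5/7.

5/7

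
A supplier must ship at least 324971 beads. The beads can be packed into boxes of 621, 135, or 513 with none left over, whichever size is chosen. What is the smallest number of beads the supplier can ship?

The number of beads must be a common multiple of 621, 135, and 513, so a multiple of their LCM.
621 = 3^3 × 23
135 = 3^3 × 5
513 = 3^3 × 19
LCM(621, 135, 513) = 3^3 × 5 × 19 × 23 = 58995.
Smallest multiple of 58995 that is ≥ 324971: ⌈324971/58995⌉ × 58995 = 6 × 58995 = 353970.

353970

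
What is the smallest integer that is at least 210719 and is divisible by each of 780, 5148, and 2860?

231660

The integer must be a common multiple of 780, 5148, and 2860, so a multiple of their LCM.
780 = 2^2 × 3 × 5 × 13
5148 = 2^2 × 3^2 × 11 × 13
2860 = 2^2 × 5 × 11 × 13
LCM(780, 5148, 2860) = 2^2 × 3^2 × 5 × 11 × 13 = 25740.
Smallest multiple of 25740 that is ≥ 210719: ⌈210719/25740⌉ × 25740 = 9 × 25740 = 231660.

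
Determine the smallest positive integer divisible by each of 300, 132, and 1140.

300 = 2^2 × 3 × 5^2
132 = 2^2 × 3 × 11
1140 = 2^2 × 3 × 5 × 19
LCM(300, 132, 1140) = 2^2 × 3 × 5^2 × 11 × 19 = 62700.

62700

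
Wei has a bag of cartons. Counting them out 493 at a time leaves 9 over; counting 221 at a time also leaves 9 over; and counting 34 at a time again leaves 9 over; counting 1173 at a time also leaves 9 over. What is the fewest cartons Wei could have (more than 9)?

N − 9 must be a common multiple of 493, 221, 34, and 1173.
493 = 17 × 29
221 = 13 × 17
34 = 2 × 17
1173 = 3 × 17 × 23
LCM(493, 221, 34, 1173) = 2 × 3 × 13 × 17 × 23 × 29 = 884442.
Smallest N > 9 is LCM + 9 = 884442 + 9 = 884451.

884451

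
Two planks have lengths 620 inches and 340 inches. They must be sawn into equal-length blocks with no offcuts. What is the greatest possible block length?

20 inches

This is the greatest common divisor of 620 and 340.
620 = 2^2 × 5 × 31
340 = 2^2 × 5 × 17
gcd(620, 340) = 2^2 × 5 = 20.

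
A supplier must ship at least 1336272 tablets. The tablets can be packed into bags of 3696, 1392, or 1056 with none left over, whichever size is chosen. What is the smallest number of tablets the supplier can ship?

The number of tablets must be a common multiple of 3696, 1392, and 1056, so a multiple of their LCM.
3696 = 2^4 × 3 × 7 × 11
1392 = 2^4 × 3 × 29
1056 = 2^5 × 3 × 11
LCM(3696, 1392, 1056) = 2^5 × 3 × 7 × 11 × 29 = 214368.
Smallest multiple of 214368 that is ≥ 1336272: ⌈1336272/214368⌉ × 214368 = 7 × 214368 = 1500576.

1500576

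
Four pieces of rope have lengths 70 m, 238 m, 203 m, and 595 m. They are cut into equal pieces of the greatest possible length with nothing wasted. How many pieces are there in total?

158

Piece length = gcd(70, 238, 203, 595).
70 = 2 × 5 × 7
238 = 2 × 7 × 17
203 = 7 × 29
595 = 5 × 7 × 17
gcd(70, 238, 203, 595) = 7.
Total pieces = 70/7 + 238/7 + 203/7 + 595/7 = 10 + 34 + 29 + 85 = 158.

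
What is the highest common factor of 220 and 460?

20

220 = 2^2 × 5 × 11
460 = 2^2 × 5 × 23
gcd(220, 460) = 2^2 × 5 = 20.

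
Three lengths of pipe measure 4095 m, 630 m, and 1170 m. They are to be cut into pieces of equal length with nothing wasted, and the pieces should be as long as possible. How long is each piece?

Each piece length must divide every original length, so the longest possible is gcd(4095, 630, 1170).
4095 = 3^2 × 5 × 7 × 13
630 = 2 × 3^2 × 5 × 7
1170 = 2 × 3^2 × 5 × 13
gcd(4095, 630, 1170) = 3^2 × 5 = 45.

45 m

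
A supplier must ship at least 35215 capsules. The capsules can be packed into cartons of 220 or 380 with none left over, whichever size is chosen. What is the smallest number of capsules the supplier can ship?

37620

The number of capsules must be a common multiple of 220 and 380, so a multiple of their LCM.
220 = 2^2 × 5 × 11
380 = 2^2 × 5 × 19
LCM(220, 380) = 2^2 × 5 × 11 × 19 = 4180.
Smallest multiple of 4180 that is ≥ 35215: ⌈35215/4180⌉ × 4180 = 9 × 4180 = 37620.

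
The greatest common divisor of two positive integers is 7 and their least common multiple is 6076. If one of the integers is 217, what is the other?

196

For two integers, gcd × lcm = product, so the other is (7 × 6076) / 217 = 42532 / 217 = 196.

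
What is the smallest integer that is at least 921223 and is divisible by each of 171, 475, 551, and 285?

The integer must be a common multiple of 171, 475, 551, and 285, so a multiple of their LCM.
171 = 3^2 × 19
475 = 5^2 × 19
551 = 19 × 29
285 = 3 × 5 × 19
LCM(171, 475, 551, 285) = 3^2 × 5^2 × 19 × 29 = 123975.
Smallest multiple of 123975 that is ≥ 921223: ⌈921223/123975⌉ × 123975 = 8 × 123975 = 991800.

991800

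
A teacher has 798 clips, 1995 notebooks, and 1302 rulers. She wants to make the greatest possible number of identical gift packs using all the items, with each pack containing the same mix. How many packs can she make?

21 packs

The pack count must divide each quantity, so the greatest is gcd(798, 1995, 1302).
798 = 2 × 3 × 7 × 19
1995 = 3 × 5 × 7 × 19
1302 = 2 × 3 × 7 × 31
gcd(798, 1995, 1302) = 3 × 7 = 21.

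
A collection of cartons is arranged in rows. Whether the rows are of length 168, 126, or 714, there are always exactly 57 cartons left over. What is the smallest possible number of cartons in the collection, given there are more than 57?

8625

N − 57 must be a common multiple of 168, 126, and 714.
168 = 2^3 × 3 × 7
126 = 2 × 3^2 × 7
714 = 2 × 3 × 7 × 17
LCM(168, 126, 714) = 2^3 × 3^2 × 7 × 17 = 8568.
Smallest N > 57 is LCM + 57 = 8568 + 57 = 8625.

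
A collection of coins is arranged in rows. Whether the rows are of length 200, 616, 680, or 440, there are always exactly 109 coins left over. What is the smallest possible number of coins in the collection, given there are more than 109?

261909

N − 109 must be a common multiple of 200, 616, 680, and 440.
200 = 2^3 × 5^2
616 = 2^3 × 7 × 11
680 = 2^3 × 5 × 17
440 = 2^3 × 5 × 11
LCM(200, 616, 680, 440) = 2^3 × 5^2 × 7 × 11 × 17 = 261800.
Smallest N > 109 is LCM + 109 = 261800 + 109 = 261909.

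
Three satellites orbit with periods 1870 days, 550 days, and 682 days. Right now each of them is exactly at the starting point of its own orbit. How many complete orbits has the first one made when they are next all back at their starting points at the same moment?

155 orbits

They are all back at their starting positions together after one LCM of the periods.
1870 = 2 × 5 × 11 × 17
550 = 2 × 5^2 × 11
682 = 2 × 11 × 31
LCM(1870, 550, 682) = 2 × 5^2 × 11 × 17 × 31 = 289850.
Orbits for period 1870: 289850 / 1870 = 155.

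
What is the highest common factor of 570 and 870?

30

570 = 2 × 3 × 5 × 19
870 = 2 × 3 × 5 × 29
gcd(570, 870) = 2 × 3 × 5 = 30.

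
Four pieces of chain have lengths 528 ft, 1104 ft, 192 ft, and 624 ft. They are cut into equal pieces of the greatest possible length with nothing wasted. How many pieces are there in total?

51

Piece length = gcd(528, 1104, 192, 624).
528 = 2^4 × 3 × 11
1104 = 2^4 × 3 × 23
192 = 2^6 × 3
624 = 2^4 × 3 × 13
gcd(528, 1104, 192, 624) = 2^4 × 3 = 48.
Total pieces = 528/48 + 1104/48 + 192/48 + 624/48 = 11 + 23 + 4 + 13 = 51.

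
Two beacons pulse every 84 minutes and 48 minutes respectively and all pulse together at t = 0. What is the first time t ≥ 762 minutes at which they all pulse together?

Joint pulses occur at multiples of LCM(84, 48).
84 = 2^2 × 3 × 7
48 = 2^4 × 3
LCM(84, 48) = 2^4 × 3 × 7 = 336.
Smallest multiple of 336 that is ≥ 762: ⌈762/336⌉ × 336 = 3 × 336 = 1008.

1008 minutes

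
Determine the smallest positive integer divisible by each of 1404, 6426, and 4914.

167076

1404 = 2^2 × 3^3 × 13
6426 = 2 × 3^3 × 7 × 17
4914 = 2 × 3^3 × 7 × 13
LCM(1404, 6426, 4914) = 2^2 × 3^3 × 7 × 13 × 17 = 167076.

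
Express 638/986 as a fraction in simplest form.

11/17

638 = 2 × 11 × 29
986 = 2 × 17 × 29
gcd(638, 986) = 2 × 29 = 58.
Divide numerator and denominator by 58: 638/986 = 11/17.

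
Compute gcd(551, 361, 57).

551 = 19 × 29
361 = 19^2
57 = 3 × 19
gcd(551, 361, 57) = 19.

19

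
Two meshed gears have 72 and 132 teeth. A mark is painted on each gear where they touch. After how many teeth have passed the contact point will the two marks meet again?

They coincide at every common multiple of the periods; the first is the LCM.
72 = 2^3 × 3^2
132 = 2^2 × 3 × 11
LCM(72, 132) = 2^3 × 3^2 × 11 = 792.

792 teeth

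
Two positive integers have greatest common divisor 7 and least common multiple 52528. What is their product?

For any two positive integers, gcd × lcm = product = 7 × 52528 = 367696.

367696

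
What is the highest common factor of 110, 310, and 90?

10

110 = 2 × 5 × 11
310 = 2 × 5 × 31
90 = 2 × 3^2 × 5
gcd(110, 310, 90) = 2 × 5 = 10.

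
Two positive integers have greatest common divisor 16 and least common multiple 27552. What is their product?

For any two positive integers, gcd × lcm = product = 16 × 27552 = 440832.

440832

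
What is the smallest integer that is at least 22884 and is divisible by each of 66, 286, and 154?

The integer must be a common multiple of 66, 286, and 154, so a multiple of their LCM.
66 = 2 × 3 × 11
286 = 2 × 11 × 13
154 = 2 × 7 × 11
LCM(66, 286, 154) = 2 × 3 × 7 × 11 × 13 = 6006.
Smallest multiple of 6006 that is ≥ 22884: ⌈22884/6006⌉ × 6006 = 4 × 6006 = 24024.

24024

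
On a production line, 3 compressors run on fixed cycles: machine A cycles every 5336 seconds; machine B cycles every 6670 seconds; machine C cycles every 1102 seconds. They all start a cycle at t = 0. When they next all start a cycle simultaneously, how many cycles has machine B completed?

The first common completion time is the LCM of the periods.
5336 = 2^3 × 23 × 29
6670 = 2 × 5 × 23 × 29
1102 = 2 × 19 × 29
LCM(5336, 6670, 1102) = 2^3 × 5 × 19 × 23 × 29 = 506920.
Cycles for period 6670: 506920 / 6670 = 76.

76 cycles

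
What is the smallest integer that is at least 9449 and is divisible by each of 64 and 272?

9792

The integer must be a common multiple of 64 and 272, so a multiple of their LCM.
64 = 2^6
272 = 2^4 × 17
LCM(64, 272) = 2^6 × 17 = 1088.
Smallest multiple of 1088 that is ≥ 9449: ⌈9449/1088⌉ × 1088 = 9 × 1088 = 9792.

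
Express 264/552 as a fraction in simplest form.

11/23

264 = 2^3 × 3 × 11
552 = 2^3 × 3 × 23
gcd(264, 552) = 2^3 × 3 = 24.
Divide numerator and denominator by 24: 264/552 = 11/23.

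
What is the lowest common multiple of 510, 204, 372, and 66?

510 = 2 × 3 × 5 × 17
204 = 2^2 × 3 × 17
372 = 2^2 × 3 × 31
66 = 2 × 3 × 11
LCM(510, 204, 372, 66) = 2^2 × 3 × 5 × 11 × 17 × 31 = 347820.

347820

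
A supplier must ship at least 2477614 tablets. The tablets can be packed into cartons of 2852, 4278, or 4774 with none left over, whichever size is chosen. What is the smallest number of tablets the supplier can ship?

The number of tablets must be a common multiple of 2852, 4278, and 4774, so a multiple of their LCM.
2852 = 2^2 × 23 × 31
4278 = 2 × 3 × 23 × 31
4774 = 2 × 7 × 11 × 31
LCM(2852, 4278, 4774) = 2^2 × 3 × 7 × 11 × 23 × 31 = 658812.
Smallest multiple of 658812 that is ≥ 2477614: ⌈2477614/658812⌉ × 658812 = 4 × 658812 = 2635248.

2635248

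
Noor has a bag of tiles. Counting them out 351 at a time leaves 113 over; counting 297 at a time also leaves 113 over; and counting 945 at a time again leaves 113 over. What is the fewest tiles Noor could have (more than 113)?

N − 113 must be a common multiple of 351, 297, and 945.
351 = 3^3 × 13
297 = 3^3 × 11
945 = 3^3 × 5 × 7
LCM(351, 297, 945) = 3^3 × 5 × 7 × 11 × 13 = 135135.
Smallest N > 113 is LCM + 113 = 135135 + 113 = 135248.

135248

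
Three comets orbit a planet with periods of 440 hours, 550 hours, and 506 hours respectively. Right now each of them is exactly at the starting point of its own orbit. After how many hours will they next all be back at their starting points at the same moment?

50600 hours

They coincide at every common multiple of the periods; the first is the LCM.
440 = 2^3 × 5 × 11
550 = 2 × 5^2 × 11
506 = 2 × 11 × 23
LCM(440, 550, 506) = 2^3 × 5^2 × 11 × 23 = 50600.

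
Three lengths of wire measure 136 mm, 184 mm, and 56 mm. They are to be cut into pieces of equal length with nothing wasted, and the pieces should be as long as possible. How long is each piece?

The greatest length dividing all of 136, 184, and 56 is their gcd.
136 = 2^3 × 17
184 = 2^3 × 23
56 = 2^3 × 7
gcd(136, 184, 56) = 2^3 = 8.

8 mm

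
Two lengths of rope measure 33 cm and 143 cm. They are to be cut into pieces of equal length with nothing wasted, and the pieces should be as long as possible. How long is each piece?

11 cm

Each piece length must divide every original length, so the longest possible is gcd(33, 143).
33 = 3 × 11
143 = 11 × 13
gcd(33, 143) = 11.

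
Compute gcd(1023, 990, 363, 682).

11

1023 = 3 × 11 × 31
990 = 2 × 3^2 × 5 × 11
363 = 3 × 11^2
682 = 2 × 11 × 31
gcd(1023, 990, 363, 682) = 11.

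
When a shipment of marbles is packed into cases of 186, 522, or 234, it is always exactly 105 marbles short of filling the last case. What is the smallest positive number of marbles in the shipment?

210261

Being 105 short of a full case of size k means N ≡ −105 (mod k), i.e. N + 105 is a multiple of each size.
186 = 2 × 3 × 31
522 = 2 × 3^2 × 29
234 = 2 × 3^2 × 13
LCM(186, 522, 234) = 2 × 3^2 × 13 × 29 × 31 = 210366.
Smallest positive N is 210366 − 105 = 210261.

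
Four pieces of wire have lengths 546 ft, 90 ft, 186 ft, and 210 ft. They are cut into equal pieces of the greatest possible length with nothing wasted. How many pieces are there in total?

172

Piece length = gcd(546, 90, 186, 210).
546 = 2 × 3 × 7 × 13
90 = 2 × 3^2 × 5
186 = 2 × 3 × 31
210 = 2 × 3 × 5 × 7
gcd(546, 90, 186, 210) = 2 × 3 = 6.
Total pieces = 546/6 + 90/6 + 186/6 + 210/6 = 91 + 15 + 31 + 35 = 172.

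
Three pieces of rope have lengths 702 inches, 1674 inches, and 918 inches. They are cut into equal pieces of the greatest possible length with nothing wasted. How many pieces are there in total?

Piece length = gcd(702, 1674, 918).
702 = 2 × 3^3 × 13
1674 = 2 × 3^3 × 31
918 = 2 × 3^3 × 17
gcd(702, 1674, 918) = 2 × 3^3 = 54.
Total pieces = 702/54 + 1674/54 + 918/54 = 13 + 31 + 17 = 61.

61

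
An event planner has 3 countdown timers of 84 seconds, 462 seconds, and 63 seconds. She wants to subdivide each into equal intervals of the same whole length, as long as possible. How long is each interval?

The interval must divide each timer length; the longest such is the gcd.
84 = 2^2 × 3 × 7
462 = 2 × 3 × 7 × 11
63 = 3^2 × 7
gcd(84, 462, 63) = 3 × 7 = 21.

21 seconds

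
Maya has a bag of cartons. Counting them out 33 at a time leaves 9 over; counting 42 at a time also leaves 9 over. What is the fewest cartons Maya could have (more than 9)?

N − 9 must be a common multiple of 33 and 42.
33 = 3 × 11
42 = 2 × 3 × 7
LCM(33, 42) = 2 × 3 × 7 × 11 = 462.
Smallest N > 9 is LCM + 9 = 462 + 9 = 471.

471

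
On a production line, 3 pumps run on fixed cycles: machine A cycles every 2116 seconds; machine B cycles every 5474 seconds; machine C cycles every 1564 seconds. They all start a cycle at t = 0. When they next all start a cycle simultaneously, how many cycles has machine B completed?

All finish a whole number of cycles simultaneously at t = LCM of the periods.
2116 = 2^2 × 23^2
5474 = 2 × 7 × 17 × 23
1564 = 2^2 × 17 × 23
LCM(2116, 5474, 1564) = 2^2 × 7 × 17 × 23^2 = 251804.
Cycles for period 5474: 251804 / 5474 = 46.

46 cycles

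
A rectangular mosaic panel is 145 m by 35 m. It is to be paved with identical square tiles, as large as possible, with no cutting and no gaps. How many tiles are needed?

Tile side = gcd(145, 35).
145 = 5 × 29
35 = 5 × 7
gcd(145, 35) = 5.
Tiles: (145/5) × (35/5) = 29 × 7 = 203.

203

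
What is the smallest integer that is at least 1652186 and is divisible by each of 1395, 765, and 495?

The integer must be a common multiple of 1395, 765, and 495, so a multiple of their LCM.
1395 = 3^2 × 5 × 31
765 = 3^2 × 5 × 17
495 = 3^2 × 5 × 11
LCM(1395, 765, 495) = 3^2 × 5 × 11 × 17 × 31 = 260865.
Smallest multiple of 260865 that is ≥ 1652186: ⌈1652186/260865⌉ × 260865 = 7 × 260865 = 1826055.

1826055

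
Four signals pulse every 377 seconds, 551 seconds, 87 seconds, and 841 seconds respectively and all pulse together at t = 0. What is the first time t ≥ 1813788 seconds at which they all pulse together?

1869543 seconds

Joint pulses occur at multiples of LCM(377, 551, 87, 841).
377 = 13 × 29
551 = 19 × 29
87 = 3 × 29
841 = 29^2
LCM(377, 551, 87, 841) = 3 × 13 × 19 × 29^2 = 623181.
Smallest multiple of 623181 that is ≥ 1813788: ⌈1813788/623181⌉ × 623181 = 3 × 623181 = 1869543.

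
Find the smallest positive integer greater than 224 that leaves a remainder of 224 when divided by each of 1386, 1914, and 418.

N − 224 must be a common multiple of 1386, 1914, and 418.
1386 = 2 × 3^2 × 7 × 11
1914 = 2 × 3 × 11 × 29
418 = 2 × 11 × 19
LCM(1386, 1914, 418) = 2 × 3^2 × 7 × 11 × 19 × 29 = 763686.
Smallest N > 224 is LCM + 224 = 763686 + 224 = 763910.

763910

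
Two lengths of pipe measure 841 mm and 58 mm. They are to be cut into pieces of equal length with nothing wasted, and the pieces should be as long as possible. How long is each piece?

29 mm

Each piece length must divide every original length, so the longest possible is gcd(841, 58).
841 = 29^2
58 = 2 × 29
gcd(841, 58) = 29.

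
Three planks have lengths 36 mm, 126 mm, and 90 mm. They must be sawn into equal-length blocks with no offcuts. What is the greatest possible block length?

18 mm

This is the greatest common divisor of 36, 126, and 90.
36 = 2^2 × 3^2
126 = 2 × 3^2 × 7
90 = 2 × 3^2 × 5
gcd(36, 126, 90) = 2 × 3^2 = 18.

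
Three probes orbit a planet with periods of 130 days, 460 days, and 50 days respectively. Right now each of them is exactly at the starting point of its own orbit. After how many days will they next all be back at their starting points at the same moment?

29900 days

We need the least common multiple of the intervals.
130 = 2 × 5 × 13
460 = 2^2 × 5 × 23
50 = 2 × 5^2
LCM(130, 460, 50) = 2^2 × 5^2 × 13 × 23 = 29900.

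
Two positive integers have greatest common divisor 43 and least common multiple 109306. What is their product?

For any two positive integers, gcd × lcm = product = 43 × 109306 = 4700158.

4700158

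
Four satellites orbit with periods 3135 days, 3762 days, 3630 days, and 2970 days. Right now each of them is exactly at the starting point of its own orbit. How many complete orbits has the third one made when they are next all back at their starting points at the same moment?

171 orbits

The first common completion time is the LCM of the periods.
3135 = 3 × 5 × 11 × 19
3762 = 2 × 3^2 × 11 × 19
3630 = 2 × 3 × 5 × 11^2
2970 = 2 × 3^3 × 5 × 11
LCM(3135, 3762, 3630, 2970) = 2 × 3^3 × 5 × 11^2 × 19 = 620730.
Orbits for period 3630: 620730 / 3630 = 171.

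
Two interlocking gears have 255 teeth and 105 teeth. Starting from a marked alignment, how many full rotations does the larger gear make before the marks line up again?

They are all back at their starting positions together after one LCM of the periods.
255 = 3 × 5 × 17
105 = 3 × 5 × 7
LCM(255, 105) = 3 × 5 × 7 × 17 = 1785.
Rotations for period 255: 1785 / 255 = 7.

7 rotations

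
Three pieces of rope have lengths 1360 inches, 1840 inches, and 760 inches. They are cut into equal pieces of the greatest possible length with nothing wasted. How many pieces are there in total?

99

Piece length = gcd(1360, 1840, 760).
1360 = 2^4 × 5 × 17
1840 = 2^4 × 5 × 23
760 = 2^3 × 5 × 19
gcd(1360, 1840, 760) = 2^3 × 5 = 40.
Total pieces = 1360/40 + 1840/40 + 760/40 = 34 + 46 + 19 = 99.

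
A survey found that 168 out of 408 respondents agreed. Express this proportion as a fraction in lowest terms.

7/17

168 = 2^3 × 3 × 7
408 = 2^3 × 3 × 17
gcd(168, 408) = 2^3 × 3 = 24.
Divide numerator and denominator by 24: 168/408 = 7/17.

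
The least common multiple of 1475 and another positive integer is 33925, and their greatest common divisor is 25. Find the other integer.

575

gcd × lcm = product of the two integers, so the other integer is (25 × 33925) / 1475 = 575.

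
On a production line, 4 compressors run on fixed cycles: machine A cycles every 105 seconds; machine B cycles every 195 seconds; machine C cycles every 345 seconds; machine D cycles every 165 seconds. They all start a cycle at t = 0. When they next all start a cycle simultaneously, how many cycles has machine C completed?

1001 cycles

The first common completion time is the LCM of the periods.
105 = 3 × 5 × 7
195 = 3 × 5 × 13
345 = 3 × 5 × 23
165 = 3 × 5 × 11
LCM(105, 195, 345, 165) = 3 × 5 × 7 × 11 × 13 × 23 = 345345.
Cycles for period 345: 345345 / 345 = 1001.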